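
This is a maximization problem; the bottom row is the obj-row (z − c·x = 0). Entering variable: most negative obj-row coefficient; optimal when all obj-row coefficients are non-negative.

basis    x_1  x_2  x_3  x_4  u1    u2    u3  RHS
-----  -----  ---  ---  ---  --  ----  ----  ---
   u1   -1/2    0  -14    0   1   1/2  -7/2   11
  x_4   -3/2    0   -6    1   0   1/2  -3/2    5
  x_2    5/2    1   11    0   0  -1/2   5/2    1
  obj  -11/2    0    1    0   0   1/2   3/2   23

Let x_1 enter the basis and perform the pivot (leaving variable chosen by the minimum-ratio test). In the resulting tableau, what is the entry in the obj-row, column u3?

7

Ratio test on column x_1 — row 1: entry -1/2 ≤ 0; row 2: entry -3/2 ≤ 0; row 3: 1/(5/2) = 2/5. Minimum is 2/5 at row 3 (x_2 leaves); pivot element 5/2.
Divide row 3 by 5/2; eliminate column x_1 from the other rows.
obj-row update in column u3: 3/2 − (-11/2)·1 = 7.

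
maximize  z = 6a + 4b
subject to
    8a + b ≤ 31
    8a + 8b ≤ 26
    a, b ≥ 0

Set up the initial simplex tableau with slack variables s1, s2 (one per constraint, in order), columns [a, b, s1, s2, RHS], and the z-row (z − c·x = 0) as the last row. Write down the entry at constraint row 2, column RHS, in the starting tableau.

26

The RHS of constraint 2 is b_2 = 26.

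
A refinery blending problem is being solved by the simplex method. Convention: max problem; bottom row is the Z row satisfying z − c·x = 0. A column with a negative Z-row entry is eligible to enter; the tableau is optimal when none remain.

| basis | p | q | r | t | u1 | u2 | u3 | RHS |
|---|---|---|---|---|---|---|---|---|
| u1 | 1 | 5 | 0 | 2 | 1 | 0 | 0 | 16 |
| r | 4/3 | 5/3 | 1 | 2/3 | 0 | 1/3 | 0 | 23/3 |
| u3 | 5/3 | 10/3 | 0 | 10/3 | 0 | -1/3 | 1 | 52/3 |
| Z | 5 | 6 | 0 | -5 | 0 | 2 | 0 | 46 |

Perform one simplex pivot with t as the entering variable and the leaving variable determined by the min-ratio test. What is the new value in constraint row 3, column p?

1/2

Ratio test on column t — row 1: 16/2 = 8; row 2: (23/3)/(2/3) = 23/2; row 3: (52/3)/(10/3) = 26/5. Minimum is 26/5 at row 3 (u3 leaves); pivot element 10/3.
Divide row 3 by 10/3; eliminate column t from the other rows.
In the new row 3, the p entry is the old entry divided by the pivot: (5/3)/(10/3) = 1/2.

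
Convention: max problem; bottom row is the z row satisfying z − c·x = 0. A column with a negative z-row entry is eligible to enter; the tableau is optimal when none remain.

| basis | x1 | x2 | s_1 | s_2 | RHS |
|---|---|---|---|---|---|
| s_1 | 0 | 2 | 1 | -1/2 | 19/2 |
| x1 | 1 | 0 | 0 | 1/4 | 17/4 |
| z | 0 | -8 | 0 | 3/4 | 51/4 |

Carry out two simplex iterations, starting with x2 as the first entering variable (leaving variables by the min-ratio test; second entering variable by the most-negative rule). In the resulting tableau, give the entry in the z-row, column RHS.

Ratio test on column x2 — row 1: (19/2)/2 = 19/4; row 2: entry 0 ≤ 0. Minimum is 19/4 at row 1 (s_1 leaves); pivot element 2.
Divide row 1 by 2; eliminate column x2 from the other rows.
Second iteration: most negative z-row entry is -5/4 in column s_2, so s_2 enters.
Ratio test on column s_2 — row 1: entry -1/4 ≤ 0; row 2: (17/4)/(1/4) = 17. Minimum is 17 at row 2 (x1 leaves); pivot element 1/4.
Divide row 2 by 1/4; eliminate column s_2 from the other rows.
After both pivots, the entry at the z-row, column RHS is 72.

72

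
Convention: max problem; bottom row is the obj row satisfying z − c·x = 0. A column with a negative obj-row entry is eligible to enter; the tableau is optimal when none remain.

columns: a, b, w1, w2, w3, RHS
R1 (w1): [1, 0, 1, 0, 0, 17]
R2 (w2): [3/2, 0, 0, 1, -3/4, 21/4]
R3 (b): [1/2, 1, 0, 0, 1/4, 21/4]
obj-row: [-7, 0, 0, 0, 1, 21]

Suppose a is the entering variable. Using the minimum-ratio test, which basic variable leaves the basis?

Column a entries and ratios — w1: 17/1 = 17; w2: (21/4)/(3/2) = 7/2; b: (21/4)/(1/2) = 21/2.
Smallest ratio is 7/2 in the row of w2, so w2 leaves.

w2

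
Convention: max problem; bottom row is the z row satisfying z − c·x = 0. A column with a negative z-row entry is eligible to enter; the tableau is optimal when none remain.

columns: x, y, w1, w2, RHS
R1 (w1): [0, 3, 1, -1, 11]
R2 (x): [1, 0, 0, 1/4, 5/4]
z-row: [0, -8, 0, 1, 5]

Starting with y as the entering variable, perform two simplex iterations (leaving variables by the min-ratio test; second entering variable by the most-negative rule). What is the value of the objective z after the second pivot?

Ratio test on column y — row 1: 11/3 = 11/3; row 2: entry 0 ≤ 0. Minimum is 11/3 at row 1 (w1 leaves); pivot element 3.
Pivot on row 1; the z-row RHS becomes 5 − (-8)·(11/3) = 103/3.
Next entering variable (most negative z-row entry -5/3): w2.
Ratio test on column w2 — row 1: entry -1/3 ≤ 0; row 2: (5/4)/(1/4) = 5. Minimum is 5 at row 2 (x leaves); pivot element 1/4.
After the second pivot the z-row RHS is 103/3 − (-5/3)·5 = 128/3.

128/3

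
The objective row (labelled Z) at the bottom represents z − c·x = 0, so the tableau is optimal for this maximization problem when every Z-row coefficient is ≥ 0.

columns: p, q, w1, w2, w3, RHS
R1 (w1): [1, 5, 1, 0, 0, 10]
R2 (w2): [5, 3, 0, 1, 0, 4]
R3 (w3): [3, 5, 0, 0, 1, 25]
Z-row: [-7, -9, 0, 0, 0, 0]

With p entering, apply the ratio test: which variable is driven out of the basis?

w2

Column p entries and ratios — w1: 10/1 = 10; w2: 4/5 = 4/5; w3: 25/3 = 25/3.
Smallest ratio is 4/5 in the row of w2, so w2 leaves.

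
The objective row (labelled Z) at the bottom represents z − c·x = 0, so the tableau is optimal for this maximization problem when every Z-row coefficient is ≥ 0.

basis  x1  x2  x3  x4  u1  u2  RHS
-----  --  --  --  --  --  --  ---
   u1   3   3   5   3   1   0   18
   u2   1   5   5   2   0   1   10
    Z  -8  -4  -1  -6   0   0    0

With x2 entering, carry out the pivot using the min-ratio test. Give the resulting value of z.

8

Ratio test on column x2 — row 1: 18/3 = 6; row 2: 10/5 = 2. Minimum is 2 at row 2 (u2 leaves); pivot element 5.
Pivot on row 2; the Z-row RHS becomes 0 − (-4)·2 = 8.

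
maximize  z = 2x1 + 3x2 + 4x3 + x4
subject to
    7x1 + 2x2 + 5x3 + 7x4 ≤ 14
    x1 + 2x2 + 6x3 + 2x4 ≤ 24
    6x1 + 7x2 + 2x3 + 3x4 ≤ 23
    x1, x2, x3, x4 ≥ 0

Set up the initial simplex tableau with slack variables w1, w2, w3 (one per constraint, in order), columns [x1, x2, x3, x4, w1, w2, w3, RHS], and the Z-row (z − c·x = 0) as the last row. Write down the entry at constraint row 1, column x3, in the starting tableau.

5

Constraint 1 has coefficient 5 on x3.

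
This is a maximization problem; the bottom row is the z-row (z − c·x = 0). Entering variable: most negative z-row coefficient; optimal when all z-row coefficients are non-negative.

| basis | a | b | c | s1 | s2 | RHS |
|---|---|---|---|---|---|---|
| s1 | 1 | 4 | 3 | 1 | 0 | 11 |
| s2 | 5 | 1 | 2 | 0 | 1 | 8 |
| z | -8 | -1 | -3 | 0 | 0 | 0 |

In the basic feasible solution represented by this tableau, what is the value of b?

b is not in the basis, so in the current basic feasible solution b = 0.

0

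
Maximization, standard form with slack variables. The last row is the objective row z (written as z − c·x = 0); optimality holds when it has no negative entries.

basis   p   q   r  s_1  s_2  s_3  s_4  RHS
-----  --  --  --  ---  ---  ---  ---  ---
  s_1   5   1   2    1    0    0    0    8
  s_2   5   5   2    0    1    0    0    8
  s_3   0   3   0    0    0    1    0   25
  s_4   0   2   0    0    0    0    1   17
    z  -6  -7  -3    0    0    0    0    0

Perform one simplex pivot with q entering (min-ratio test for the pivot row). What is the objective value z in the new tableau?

Ratio test on column q — row 1: 8/1 = 8; row 2: 8/5 = 8/5; row 3: 25/3 = 25/3; row 4: 17/2 = 17/2. Minimum is 8/5 at row 2 (s_2 leaves); pivot element 5.
Pivot on row 2; the z-row RHS becomes 0 − (-7)·(8/5) = 56/5.

56/5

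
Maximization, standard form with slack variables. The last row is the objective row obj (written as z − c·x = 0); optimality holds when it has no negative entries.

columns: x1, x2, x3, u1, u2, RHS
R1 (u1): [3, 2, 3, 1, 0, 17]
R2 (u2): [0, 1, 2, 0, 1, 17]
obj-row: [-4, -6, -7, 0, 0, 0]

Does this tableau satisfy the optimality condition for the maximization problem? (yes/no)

no

The obj-row has a negative entry -7 in column x3, so it is not optimal.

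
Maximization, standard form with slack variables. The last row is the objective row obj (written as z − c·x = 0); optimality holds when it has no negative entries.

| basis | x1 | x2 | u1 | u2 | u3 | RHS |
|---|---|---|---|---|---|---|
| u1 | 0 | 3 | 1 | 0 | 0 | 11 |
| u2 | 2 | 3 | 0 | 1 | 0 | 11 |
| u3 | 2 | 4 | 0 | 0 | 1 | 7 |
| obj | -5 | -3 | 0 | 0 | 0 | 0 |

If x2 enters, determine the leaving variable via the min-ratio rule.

Column x2 entries and ratios — u1: 11/3 = 11/3; u2: 11/3 = 11/3; u3: 7/4 = 7/4.
Smallest ratio is 7/4 in the row of u3, so u3 leaves.

u3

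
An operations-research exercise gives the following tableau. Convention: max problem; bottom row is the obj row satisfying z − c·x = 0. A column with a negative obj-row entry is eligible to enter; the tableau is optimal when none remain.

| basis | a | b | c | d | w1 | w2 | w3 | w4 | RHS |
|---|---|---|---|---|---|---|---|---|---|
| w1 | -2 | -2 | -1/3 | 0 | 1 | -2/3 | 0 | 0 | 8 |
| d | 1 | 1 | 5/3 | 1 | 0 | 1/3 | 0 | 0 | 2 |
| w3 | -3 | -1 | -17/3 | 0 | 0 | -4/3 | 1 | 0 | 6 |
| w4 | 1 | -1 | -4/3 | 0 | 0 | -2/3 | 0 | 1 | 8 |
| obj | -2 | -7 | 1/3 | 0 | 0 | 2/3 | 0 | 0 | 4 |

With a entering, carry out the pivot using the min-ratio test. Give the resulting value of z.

8

Ratio test on column a — row 1: entry -2 ≤ 0; row 2: 2/1 = 2; row 3: entry -3 ≤ 0; row 4: 8/1 = 8. Minimum is 2 at row 2 (d leaves); pivot element 1.
Pivot on row 2; the obj-row RHS becomes 4 − (-2)·2 = 8.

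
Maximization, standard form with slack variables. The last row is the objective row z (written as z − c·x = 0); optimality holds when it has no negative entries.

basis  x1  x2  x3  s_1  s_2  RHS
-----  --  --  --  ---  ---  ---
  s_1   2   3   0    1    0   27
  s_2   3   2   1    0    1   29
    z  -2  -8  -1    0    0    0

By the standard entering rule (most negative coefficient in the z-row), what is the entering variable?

Negative z-row entries: x1: -2, x2: -8, x3: -1.
The most negative is -8 in column x2, so x2 enters.

x2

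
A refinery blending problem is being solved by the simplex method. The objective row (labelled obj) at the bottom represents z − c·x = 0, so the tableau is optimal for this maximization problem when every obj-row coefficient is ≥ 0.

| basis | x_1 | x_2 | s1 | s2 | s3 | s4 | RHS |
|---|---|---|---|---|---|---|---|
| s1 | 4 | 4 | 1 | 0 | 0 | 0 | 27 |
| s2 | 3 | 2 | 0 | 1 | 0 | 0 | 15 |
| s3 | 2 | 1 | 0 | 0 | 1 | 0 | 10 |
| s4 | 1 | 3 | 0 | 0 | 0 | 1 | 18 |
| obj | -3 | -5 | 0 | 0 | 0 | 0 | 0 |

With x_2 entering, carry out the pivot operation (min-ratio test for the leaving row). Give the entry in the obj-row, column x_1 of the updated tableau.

-4/3

Ratio test on column x_2 — row 1: 27/4 = 27/4; row 2: 15/2 = 15/2; row 3: 10/1 = 10; row 4: 18/3 = 6. Minimum is 6 at row 4 (s4 leaves); pivot element 3.
Divide row 4 by 3; eliminate column x_2 from the other rows.
obj-row update in column x_1: -3 − (-5)·(1/3) = -4/3.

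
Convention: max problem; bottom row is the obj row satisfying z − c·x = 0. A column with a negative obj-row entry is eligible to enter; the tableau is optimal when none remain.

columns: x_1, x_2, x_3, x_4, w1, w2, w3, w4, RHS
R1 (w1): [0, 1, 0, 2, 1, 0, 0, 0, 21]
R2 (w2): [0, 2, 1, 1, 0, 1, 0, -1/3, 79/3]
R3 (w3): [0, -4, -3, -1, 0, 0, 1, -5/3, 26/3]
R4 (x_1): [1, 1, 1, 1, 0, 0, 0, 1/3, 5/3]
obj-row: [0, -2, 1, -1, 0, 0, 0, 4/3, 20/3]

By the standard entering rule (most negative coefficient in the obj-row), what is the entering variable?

x_2

Negative obj-row entries: x_2: -2, x_4: -1.
The most negative is -2 in column x_2, so x_2 enters.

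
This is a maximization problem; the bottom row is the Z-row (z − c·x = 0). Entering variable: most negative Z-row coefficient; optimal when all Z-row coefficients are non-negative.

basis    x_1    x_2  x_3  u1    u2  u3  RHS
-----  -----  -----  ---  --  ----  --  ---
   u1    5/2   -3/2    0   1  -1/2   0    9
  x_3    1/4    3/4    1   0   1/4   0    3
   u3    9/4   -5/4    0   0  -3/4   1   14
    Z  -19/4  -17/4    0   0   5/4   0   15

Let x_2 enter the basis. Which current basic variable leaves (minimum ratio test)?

x_3

Column x_2 entries and ratios — u1: -3/2 ≤ 0, skip; x_3: 3/(3/4) = 4; u3: -5/4 ≤ 0, skip.
Smallest ratio is 4 in the row of x_3, so x_3 leaves.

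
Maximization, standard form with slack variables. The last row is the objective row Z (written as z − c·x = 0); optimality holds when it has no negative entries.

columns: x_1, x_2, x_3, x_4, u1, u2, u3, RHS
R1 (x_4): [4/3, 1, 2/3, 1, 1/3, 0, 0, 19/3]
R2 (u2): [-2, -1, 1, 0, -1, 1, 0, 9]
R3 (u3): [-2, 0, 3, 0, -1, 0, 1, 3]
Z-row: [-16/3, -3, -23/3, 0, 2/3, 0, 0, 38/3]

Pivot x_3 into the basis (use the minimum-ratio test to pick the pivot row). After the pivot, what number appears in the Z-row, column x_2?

-3

Ratio test on column x_3 — row 1: (19/3)/(2/3) = 19/2; row 2: 9/1 = 9; row 3: 3/3 = 1. Minimum is 1 at row 3 (u3 leaves); pivot element 3.
Divide row 3 by 3; eliminate column x_3 from the other rows.
Z-row update in column x_2: -3 − (-23/3)·0 = -3.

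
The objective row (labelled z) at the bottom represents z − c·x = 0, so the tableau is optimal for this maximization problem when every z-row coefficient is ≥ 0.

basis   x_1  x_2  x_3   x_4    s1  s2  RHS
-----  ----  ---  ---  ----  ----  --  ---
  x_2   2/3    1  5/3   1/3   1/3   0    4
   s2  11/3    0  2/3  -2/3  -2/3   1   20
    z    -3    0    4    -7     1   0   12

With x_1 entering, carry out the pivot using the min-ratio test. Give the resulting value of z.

312/11

Ratio test on column x_1 — row 1: 4/(2/3) = 6; row 2: 20/(11/3) = 60/11. Minimum is 60/11 at row 2 (s2 leaves); pivot element 11/3.
Pivot on row 2; the z-row RHS becomes 12 − (-3)·(60/11) = 312/11.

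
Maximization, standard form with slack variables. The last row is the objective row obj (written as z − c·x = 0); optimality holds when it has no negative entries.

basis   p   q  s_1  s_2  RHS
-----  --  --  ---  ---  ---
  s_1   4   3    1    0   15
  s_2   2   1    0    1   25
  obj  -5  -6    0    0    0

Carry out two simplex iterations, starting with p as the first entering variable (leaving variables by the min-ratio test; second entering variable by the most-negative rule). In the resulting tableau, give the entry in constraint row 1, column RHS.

Ratio test on column p — row 1: 15/4 = 15/4; row 2: 25/2 = 25/2. Minimum is 15/4 at row 1 (s_1 leaves); pivot element 4.
Divide row 1 by 4; eliminate column p from the other rows.
Second iteration: most negative obj-row entry is -9/4 in column q, so q enters.
Ratio test on column q — row 1: (15/4)/(3/4) = 5; row 2: entry -1/2 ≤ 0. Minimum is 5 at row 1 (p leaves); pivot element 3/4.
Divide row 1 by 3/4; eliminate column q from the other rows.
After both pivots, the entry at constraint row 1, column RHS is 5.

5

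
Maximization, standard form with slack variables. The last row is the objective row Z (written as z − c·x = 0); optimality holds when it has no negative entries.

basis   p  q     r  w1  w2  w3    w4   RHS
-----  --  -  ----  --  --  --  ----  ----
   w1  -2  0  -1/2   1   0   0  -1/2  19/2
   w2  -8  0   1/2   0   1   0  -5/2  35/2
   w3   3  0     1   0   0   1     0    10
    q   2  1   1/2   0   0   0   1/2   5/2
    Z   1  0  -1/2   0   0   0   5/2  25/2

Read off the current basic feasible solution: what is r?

0

r is not in the basis, so in the current basic feasible solution r = 0.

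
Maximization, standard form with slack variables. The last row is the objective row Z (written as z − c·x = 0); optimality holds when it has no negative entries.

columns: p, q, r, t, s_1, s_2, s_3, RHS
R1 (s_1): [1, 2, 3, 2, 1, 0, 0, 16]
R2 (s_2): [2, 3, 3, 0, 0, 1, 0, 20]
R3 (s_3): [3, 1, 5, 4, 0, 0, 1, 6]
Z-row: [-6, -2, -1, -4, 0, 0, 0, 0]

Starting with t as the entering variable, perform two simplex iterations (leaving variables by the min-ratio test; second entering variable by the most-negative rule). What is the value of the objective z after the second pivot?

12

Ratio test on column t — row 1: 16/2 = 8; row 2: entry 0 ≤ 0; row 3: 6/4 = 3/2. Minimum is 3/2 at row 3 (s_3 leaves); pivot element 4.
Pivot on row 3; the Z-row RHS becomes 0 − (-4)·(3/2) = 6.
Next entering variable (most negative Z-row entry -3): p.
Ratio test on column p — row 1: entry -1/2 ≤ 0; row 2: 20/2 = 10; row 3: (3/2)/(3/4) = 2. Minimum is 2 at row 3 (t leaves); pivot element 3/4.
After the second pivot the Z-row RHS is 6 − (-3)·2 = 12.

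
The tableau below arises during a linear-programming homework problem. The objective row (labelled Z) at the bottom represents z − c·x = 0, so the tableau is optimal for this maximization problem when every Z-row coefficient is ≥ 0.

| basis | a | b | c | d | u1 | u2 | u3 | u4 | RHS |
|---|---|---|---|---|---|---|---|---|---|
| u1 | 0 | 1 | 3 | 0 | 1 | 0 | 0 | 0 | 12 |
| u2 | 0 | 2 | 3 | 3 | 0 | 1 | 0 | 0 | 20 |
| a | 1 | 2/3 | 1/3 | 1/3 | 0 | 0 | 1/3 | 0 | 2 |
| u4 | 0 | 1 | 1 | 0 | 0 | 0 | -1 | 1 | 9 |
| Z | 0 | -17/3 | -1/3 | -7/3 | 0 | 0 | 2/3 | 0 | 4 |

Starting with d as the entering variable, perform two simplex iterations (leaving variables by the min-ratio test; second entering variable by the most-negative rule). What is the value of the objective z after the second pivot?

21

Ratio test on column d — row 1: entry 0 ≤ 0; row 2: 20/3 = 20/3; row 3: 2/(1/3) = 6; row 4: entry 0 ≤ 0. Minimum is 6 at row 3 (a leaves); pivot element 1/3.
Pivot on row 3; the Z-row RHS becomes 4 − (-7/3)·6 = 18.
Next entering variable (most negative Z-row entry -1): b.
Ratio test on column b — row 1: 12/1 = 12; row 2: entry -4 ≤ 0; row 3: 6/2 = 3; row 4: 9/1 = 9. Minimum is 3 at row 3 (d leaves); pivot element 2.
After the second pivot the Z-row RHS is 18 − (-1)·3 = 21.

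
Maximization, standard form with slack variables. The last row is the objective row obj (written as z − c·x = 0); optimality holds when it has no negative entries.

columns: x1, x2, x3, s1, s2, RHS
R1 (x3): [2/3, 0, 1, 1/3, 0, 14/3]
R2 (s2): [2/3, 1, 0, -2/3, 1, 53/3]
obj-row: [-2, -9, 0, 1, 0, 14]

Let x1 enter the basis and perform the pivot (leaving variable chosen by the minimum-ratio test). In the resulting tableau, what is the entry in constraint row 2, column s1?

Ratio test on column x1 — row 1: (14/3)/(2/3) = 7; row 2: (53/3)/(2/3) = 53/2. Minimum is 7 at row 1 (x3 leaves); pivot element 2/3.
Divide row 1 by 2/3; eliminate column x1 from the other rows.
Row 2 update in column s1: -2/3 − (2/3)·(1/2) = -1.

-1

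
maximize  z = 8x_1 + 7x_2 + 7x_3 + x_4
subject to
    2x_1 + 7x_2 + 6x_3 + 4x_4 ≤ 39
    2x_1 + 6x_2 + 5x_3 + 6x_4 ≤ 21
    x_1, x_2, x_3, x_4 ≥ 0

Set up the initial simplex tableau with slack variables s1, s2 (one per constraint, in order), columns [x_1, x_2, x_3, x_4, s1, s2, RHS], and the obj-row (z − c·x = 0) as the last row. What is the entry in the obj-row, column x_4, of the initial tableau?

The obj-row carries the negated objective coefficients: the x_4 entry is -1.

-1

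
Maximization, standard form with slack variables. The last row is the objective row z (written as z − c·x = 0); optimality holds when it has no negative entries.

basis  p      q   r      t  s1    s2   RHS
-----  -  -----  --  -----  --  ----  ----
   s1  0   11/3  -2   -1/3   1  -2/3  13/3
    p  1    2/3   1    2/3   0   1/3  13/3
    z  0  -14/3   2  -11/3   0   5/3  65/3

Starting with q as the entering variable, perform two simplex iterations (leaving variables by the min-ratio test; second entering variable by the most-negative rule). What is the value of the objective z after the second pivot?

377/8

Ratio test on column q — row 1: (13/3)/(11/3) = 13/11; row 2: (13/3)/(2/3) = 13/2. Minimum is 13/11 at row 1 (s1 leaves); pivot element 11/3.
Pivot on row 1; the z-row RHS becomes 65/3 − (-14/3)·(13/11) = 299/11.
Next entering variable (most negative z-row entry -45/11): t.
Ratio test on column t — row 1: entry -1/11 ≤ 0; row 2: (39/11)/(8/11) = 39/8. Minimum is 39/8 at row 2 (p leaves); pivot element 8/11.
After the second pivot the z-row RHS is 299/11 − (-45/11)·(39/8) = 377/8.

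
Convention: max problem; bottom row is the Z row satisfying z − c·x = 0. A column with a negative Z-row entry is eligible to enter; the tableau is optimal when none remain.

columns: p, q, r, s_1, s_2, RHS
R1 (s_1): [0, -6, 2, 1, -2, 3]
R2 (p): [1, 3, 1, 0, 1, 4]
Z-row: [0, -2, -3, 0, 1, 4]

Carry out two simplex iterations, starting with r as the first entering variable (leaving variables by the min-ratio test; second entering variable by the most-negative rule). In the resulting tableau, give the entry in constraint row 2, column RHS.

Ratio test on column r — row 1: 3/2 = 3/2; row 2: 4/1 = 4. Minimum is 3/2 at row 1 (s_1 leaves); pivot element 2.
Divide row 1 by 2; eliminate column r from the other rows.
Second iteration: most negative Z-row entry is -11 in column q, so q enters.
Ratio test on column q — row 1: entry -3 ≤ 0; row 2: (5/2)/6 = 5/12. Minimum is 5/12 at row 2 (p leaves); pivot element 6.
Divide row 2 by 6; eliminate column q from the other rows.
After both pivots, the entry at constraint row 2, column RHS is 5/12.

5/12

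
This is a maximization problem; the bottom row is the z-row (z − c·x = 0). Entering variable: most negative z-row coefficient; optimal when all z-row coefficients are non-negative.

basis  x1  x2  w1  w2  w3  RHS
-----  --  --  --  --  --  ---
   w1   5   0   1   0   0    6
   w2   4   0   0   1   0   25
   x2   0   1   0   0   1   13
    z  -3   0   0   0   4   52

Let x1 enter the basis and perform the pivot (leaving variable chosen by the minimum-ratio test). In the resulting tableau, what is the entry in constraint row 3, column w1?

Ratio test on column x1 — row 1: 6/5 = 6/5; row 2: 25/4 = 25/4; row 3: entry 0 ≤ 0. Minimum is 6/5 at row 1 (w1 leaves); pivot element 5.
Divide row 1 by 5; eliminate column x1 from the other rows.
Row 3 update in column w1: 0 − 0·(1/5) = 0.

0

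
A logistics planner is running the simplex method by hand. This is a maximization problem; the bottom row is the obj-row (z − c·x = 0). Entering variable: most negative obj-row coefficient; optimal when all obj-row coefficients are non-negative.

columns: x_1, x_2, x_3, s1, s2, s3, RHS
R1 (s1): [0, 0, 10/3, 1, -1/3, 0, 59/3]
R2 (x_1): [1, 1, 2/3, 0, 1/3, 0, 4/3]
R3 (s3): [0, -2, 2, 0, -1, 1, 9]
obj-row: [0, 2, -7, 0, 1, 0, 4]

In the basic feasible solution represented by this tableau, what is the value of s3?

9

s3 is basic (row 3); its value is the RHS of that row, 9.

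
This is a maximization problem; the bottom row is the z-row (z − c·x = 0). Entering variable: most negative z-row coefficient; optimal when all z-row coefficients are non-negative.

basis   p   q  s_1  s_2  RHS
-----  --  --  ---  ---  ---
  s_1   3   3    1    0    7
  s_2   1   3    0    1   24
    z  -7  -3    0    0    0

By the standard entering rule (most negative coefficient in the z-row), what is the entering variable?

p

Negative z-row entries: p: -7, q: -3.
The most negative is -7 in column p, so p enters.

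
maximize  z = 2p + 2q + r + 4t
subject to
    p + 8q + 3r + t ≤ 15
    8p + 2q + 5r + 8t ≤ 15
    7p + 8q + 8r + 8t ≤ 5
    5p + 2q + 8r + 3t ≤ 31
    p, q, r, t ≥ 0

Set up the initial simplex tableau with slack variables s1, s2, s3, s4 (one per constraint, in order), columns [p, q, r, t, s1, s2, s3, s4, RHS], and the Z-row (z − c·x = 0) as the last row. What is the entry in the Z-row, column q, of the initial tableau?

-2

The Z-row carries the negated objective coefficients: the q entry is -2.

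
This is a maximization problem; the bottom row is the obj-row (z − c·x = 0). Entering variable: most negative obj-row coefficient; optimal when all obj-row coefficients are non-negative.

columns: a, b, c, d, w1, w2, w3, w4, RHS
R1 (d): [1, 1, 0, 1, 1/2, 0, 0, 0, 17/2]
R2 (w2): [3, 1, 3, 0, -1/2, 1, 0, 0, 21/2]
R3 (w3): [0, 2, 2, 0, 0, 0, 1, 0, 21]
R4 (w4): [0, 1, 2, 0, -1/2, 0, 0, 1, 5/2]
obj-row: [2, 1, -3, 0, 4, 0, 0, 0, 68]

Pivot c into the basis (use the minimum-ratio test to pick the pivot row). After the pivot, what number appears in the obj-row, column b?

5/2

Ratio test on column c — row 1: entry 0 ≤ 0; row 2: (21/2)/3 = 7/2; row 3: 21/2 = 21/2; row 4: (5/2)/2 = 5/4. Minimum is 5/4 at row 4 (w4 leaves); pivot element 2.
Divide row 4 by 2; eliminate column c from the other rows.
obj-row update in column b: 1 − (-3)·(1/2) = 5/2.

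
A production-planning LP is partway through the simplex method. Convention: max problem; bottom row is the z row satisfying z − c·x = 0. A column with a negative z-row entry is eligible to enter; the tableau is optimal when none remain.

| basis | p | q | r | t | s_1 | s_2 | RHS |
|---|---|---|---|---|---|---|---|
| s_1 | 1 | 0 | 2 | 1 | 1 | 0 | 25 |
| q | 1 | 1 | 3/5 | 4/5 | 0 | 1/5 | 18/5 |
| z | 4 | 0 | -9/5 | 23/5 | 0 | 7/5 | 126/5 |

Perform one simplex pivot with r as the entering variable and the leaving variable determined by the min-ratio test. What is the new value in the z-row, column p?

7

Ratio test on column r — row 1: 25/2 = 25/2; row 2: (18/5)/(3/5) = 6. Minimum is 6 at row 2 (q leaves); pivot element 3/5.
Divide row 2 by 3/5; eliminate column r from the other rows.
z-row update in column p: 4 − (-9/5)·(5/3) = 7.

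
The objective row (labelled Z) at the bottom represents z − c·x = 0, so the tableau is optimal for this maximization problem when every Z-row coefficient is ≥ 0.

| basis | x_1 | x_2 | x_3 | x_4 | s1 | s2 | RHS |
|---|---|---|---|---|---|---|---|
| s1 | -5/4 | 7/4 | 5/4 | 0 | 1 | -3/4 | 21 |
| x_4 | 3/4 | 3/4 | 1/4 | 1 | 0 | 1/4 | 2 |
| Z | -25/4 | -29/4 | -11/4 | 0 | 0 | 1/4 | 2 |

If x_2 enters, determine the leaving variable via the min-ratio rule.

x_4

Column x_2 entries and ratios — s1: 21/(7/4) = 12; x_4: 2/(3/4) = 8/3.
Smallest ratio is 8/3 in the row of x_4, so x_4 leaves.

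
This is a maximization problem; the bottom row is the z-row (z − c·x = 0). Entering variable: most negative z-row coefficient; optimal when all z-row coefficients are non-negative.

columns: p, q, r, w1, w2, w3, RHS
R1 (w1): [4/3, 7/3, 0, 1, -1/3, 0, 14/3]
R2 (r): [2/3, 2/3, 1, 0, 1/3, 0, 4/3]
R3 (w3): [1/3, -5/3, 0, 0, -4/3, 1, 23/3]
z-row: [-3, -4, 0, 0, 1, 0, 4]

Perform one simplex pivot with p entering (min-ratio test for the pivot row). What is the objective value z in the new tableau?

Ratio test on column p — row 1: (14/3)/(4/3) = 7/2; row 2: (4/3)/(2/3) = 2; row 3: (23/3)/(1/3) = 23. Minimum is 2 at row 2 (r leaves); pivot element 2/3.
Pivot on row 2; the z-row RHS becomes 4 − (-3)·2 = 10.

10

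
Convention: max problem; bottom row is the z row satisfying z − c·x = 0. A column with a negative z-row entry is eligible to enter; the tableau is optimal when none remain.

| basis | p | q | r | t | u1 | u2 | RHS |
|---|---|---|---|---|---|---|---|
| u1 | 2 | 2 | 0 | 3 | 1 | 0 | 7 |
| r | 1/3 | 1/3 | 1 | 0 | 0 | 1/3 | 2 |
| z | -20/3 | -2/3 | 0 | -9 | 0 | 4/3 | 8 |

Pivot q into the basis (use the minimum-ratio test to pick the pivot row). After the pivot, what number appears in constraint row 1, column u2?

Ratio test on column q — row 1: 7/2 = 7/2; row 2: 2/(1/3) = 6. Minimum is 7/2 at row 1 (u1 leaves); pivot element 2.
Divide row 1 by 2; eliminate column q from the other rows.
In the new row 1, the u2 entry is the old entry divided by the pivot: 0/2 = 0.

0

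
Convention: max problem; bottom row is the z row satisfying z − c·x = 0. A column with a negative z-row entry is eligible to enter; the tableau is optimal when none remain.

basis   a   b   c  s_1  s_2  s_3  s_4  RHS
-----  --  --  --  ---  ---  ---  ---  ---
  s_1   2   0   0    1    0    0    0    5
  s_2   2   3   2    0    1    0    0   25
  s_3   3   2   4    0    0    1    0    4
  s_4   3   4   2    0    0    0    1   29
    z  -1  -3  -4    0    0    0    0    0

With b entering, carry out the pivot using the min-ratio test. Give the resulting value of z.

Ratio test on column b — row 1: entry 0 ≤ 0; row 2: 25/3 = 25/3; row 3: 4/2 = 2; row 4: 29/4 = 29/4. Minimum is 2 at row 3 (s_3 leaves); pivot element 2.
Pivot on row 3; the z-row RHS becomes 0 − (-3)·2 = 6.

6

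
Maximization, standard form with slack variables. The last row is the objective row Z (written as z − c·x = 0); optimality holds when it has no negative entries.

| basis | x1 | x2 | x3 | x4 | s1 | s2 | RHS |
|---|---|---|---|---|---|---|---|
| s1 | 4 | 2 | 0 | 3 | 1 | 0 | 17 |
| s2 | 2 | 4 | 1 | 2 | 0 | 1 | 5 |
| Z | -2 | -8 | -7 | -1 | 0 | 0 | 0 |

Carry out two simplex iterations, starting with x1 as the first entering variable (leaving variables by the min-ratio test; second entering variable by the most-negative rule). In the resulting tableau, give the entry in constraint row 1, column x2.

2

Ratio test on column x1 — row 1: 17/4 = 17/4; row 2: 5/2 = 5/2. Minimum is 5/2 at row 2 (s2 leaves); pivot element 2.
Divide row 2 by 2; eliminate column x1 from the other rows.
Second iteration: most negative Z-row entry is -6 in column x3, so x3 enters.
Ratio test on column x3 — row 1: entry -2 ≤ 0; row 2: (5/2)/(1/2) = 5. Minimum is 5 at row 2 (x1 leaves); pivot element 1/2.
Divide row 2 by 1/2; eliminate column x3 from the other rows.
After both pivots, the entry at constraint row 1, column x2 is 2.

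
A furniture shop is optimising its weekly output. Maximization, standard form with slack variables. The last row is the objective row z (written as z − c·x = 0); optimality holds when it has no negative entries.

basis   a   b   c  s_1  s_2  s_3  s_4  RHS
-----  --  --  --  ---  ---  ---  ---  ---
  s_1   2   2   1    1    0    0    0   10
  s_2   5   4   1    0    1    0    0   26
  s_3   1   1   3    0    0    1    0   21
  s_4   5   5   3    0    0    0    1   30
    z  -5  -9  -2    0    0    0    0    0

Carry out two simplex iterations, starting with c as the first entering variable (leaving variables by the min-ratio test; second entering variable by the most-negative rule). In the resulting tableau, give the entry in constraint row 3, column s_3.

2/5

Ratio test on column c — row 1: 10/1 = 10; row 2: 26/1 = 26; row 3: 21/3 = 7; row 4: 30/3 = 10. Minimum is 7 at row 3 (s_3 leaves); pivot element 3.
Divide row 3 by 3; eliminate column c from the other rows.
Second iteration: most negative z-row entry is -25/3 in column b, so b enters.
Ratio test on column b — row 1: 3/(5/3) = 9/5; row 2: 19/(11/3) = 57/11; row 3: 7/(1/3) = 21; row 4: 9/4 = 9/4. Minimum is 9/5 at row 1 (s_1 leaves); pivot element 5/3.
Divide row 1 by 5/3; eliminate column b from the other rows.
After both pivots, the entry at constraint row 3, column s_3 is 2/5.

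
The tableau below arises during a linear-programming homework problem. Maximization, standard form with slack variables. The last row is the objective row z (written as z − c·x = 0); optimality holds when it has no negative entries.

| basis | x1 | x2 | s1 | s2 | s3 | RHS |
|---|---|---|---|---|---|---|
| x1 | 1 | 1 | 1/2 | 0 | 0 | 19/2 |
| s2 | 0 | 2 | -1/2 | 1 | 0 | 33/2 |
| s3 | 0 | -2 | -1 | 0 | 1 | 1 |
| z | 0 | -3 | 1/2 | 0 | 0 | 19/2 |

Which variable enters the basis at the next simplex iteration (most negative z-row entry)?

x2

Negative z-row entries: x2: -3.
The most negative is -3 in column x2, so x2 enters.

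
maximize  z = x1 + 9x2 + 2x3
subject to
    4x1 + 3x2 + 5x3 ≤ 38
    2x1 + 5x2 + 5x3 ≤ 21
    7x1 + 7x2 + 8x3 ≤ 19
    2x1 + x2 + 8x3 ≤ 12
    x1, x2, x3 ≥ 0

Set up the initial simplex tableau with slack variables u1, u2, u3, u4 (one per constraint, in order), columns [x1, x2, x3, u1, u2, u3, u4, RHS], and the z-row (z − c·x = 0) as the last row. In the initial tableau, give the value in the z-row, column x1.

-1

The z-row carries the negated objective coefficients: the x1 entry is -1.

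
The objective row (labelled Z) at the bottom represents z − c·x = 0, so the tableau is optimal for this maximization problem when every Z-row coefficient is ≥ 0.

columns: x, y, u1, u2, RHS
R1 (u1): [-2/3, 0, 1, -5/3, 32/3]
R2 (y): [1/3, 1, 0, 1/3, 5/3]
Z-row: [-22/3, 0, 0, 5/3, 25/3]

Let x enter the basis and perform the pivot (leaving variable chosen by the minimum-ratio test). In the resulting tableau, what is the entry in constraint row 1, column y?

Ratio test on column x — row 1: entry -2/3 ≤ 0; row 2: (5/3)/(1/3) = 5. Minimum is 5 at row 2 (y leaves); pivot element 1/3.
Divide row 2 by 1/3; eliminate column x from the other rows.
Row 1 update in column y: 0 − (-2/3)·3 = 2.

2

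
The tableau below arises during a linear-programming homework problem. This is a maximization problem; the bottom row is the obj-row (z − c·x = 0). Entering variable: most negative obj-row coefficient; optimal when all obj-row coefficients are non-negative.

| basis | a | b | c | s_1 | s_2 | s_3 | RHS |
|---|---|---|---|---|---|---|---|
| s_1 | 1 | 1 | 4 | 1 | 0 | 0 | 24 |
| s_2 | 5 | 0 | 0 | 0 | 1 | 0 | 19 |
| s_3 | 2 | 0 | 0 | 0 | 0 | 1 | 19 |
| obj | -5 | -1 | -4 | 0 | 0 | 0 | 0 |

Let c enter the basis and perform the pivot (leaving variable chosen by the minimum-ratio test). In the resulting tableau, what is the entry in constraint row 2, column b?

0

Ratio test on column c — row 1: 24/4 = 6; row 2: entry 0 ≤ 0; row 3: entry 0 ≤ 0. Minimum is 6 at row 1 (s_1 leaves); pivot element 4.
Divide row 1 by 4; eliminate column c from the other rows.
Row 2 update in column b: 0 − 0·(1/4) = 0.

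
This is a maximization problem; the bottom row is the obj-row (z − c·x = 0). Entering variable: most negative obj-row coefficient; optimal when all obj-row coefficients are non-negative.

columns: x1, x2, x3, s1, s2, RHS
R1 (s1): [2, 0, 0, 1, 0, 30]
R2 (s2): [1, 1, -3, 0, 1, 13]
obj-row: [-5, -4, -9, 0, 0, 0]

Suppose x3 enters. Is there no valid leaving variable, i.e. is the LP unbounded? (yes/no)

Every constraint-row entry in column x3 is ≤ 0, so increasing x3 is unbounded.

yes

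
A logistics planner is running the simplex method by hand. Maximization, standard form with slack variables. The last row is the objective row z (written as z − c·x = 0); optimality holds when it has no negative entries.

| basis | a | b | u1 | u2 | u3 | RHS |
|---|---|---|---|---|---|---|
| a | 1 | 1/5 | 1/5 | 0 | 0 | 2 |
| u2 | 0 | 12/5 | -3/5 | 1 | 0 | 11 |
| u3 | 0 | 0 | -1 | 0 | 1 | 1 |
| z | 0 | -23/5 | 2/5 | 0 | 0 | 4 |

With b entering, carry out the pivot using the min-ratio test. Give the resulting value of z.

Ratio test on column b — row 1: 2/(1/5) = 10; row 2: 11/(12/5) = 55/12; row 3: entry 0 ≤ 0. Minimum is 55/12 at row 2 (u2 leaves); pivot element 12/5.
Pivot on row 2; the z-row RHS becomes 4 − (-23/5)·(55/12) = 301/12.

301/12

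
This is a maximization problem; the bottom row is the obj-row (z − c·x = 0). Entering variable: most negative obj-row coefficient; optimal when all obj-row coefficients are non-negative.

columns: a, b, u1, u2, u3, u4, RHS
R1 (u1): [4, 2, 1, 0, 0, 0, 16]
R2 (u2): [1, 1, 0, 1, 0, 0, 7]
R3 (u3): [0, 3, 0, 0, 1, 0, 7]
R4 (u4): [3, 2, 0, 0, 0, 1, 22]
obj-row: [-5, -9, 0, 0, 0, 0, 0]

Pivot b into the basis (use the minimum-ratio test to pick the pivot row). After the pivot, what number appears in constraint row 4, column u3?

Ratio test on column b — row 1: 16/2 = 8; row 2: 7/1 = 7; row 3: 7/3 = 7/3; row 4: 22/2 = 11. Minimum is 7/3 at row 3 (u3 leaves); pivot element 3.
Divide row 3 by 3; eliminate column b from the other rows.
Row 4 update in column u3: 0 − 2·(1/3) = -2/3.

-2/3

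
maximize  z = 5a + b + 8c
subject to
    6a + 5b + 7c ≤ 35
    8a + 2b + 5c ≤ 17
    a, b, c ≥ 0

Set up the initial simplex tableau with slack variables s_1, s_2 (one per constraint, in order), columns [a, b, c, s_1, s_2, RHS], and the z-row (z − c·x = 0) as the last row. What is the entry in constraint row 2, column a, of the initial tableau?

8

Constraint 2 has coefficient 8 on a.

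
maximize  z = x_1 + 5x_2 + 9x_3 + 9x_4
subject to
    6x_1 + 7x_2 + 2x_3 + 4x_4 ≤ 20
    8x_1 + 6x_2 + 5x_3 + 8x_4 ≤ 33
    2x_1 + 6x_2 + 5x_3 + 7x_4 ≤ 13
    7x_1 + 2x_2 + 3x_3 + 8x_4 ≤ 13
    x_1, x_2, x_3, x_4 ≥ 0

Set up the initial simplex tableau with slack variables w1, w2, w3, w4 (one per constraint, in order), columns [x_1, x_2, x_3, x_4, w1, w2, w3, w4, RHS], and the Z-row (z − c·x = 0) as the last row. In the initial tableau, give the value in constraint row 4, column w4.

1

Slack w4 belongs to constraint 4; its column is the unit vector e_4, so the entry in row 4 is 1.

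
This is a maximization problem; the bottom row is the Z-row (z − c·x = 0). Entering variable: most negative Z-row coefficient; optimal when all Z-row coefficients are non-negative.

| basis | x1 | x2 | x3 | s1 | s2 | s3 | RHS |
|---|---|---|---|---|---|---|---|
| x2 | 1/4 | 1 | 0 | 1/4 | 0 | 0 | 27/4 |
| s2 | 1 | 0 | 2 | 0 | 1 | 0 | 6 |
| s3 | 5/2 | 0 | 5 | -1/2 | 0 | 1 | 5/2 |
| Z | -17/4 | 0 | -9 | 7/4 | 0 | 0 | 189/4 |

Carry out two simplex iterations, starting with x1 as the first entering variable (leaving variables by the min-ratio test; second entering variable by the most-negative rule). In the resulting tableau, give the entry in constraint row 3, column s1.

-1/10

Ratio test on column x1 — row 1: (27/4)/(1/4) = 27; row 2: 6/1 = 6; row 3: (5/2)/(5/2) = 1. Minimum is 1 at row 3 (s3 leaves); pivot element 5/2.
Divide row 3 by 5/2; eliminate column x1 from the other rows.
Second iteration: most negative Z-row entry is -1/2 in column x3, so x3 enters.
Ratio test on column x3 — row 1: entry -1/2 ≤ 0; row 2: entry 0 ≤ 0; row 3: 1/2 = 1/2. Minimum is 1/2 at row 3 (x1 leaves); pivot element 2.
Divide row 3 by 2; eliminate column x3 from the other rows.
After both pivots, the entry at constraint row 3, column s1 is -1/10.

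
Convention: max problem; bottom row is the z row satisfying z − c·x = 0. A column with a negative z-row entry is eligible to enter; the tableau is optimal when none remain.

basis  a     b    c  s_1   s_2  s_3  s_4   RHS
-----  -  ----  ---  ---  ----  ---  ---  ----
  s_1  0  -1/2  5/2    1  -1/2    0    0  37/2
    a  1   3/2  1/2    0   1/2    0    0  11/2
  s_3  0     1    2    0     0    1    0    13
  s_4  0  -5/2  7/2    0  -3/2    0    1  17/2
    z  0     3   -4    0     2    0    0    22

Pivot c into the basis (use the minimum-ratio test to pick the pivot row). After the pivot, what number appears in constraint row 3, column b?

17/7

Ratio test on column c — row 1: (37/2)/(5/2) = 37/5; row 2: (11/2)/(1/2) = 11; row 3: 13/2 = 13/2; row 4: (17/2)/(7/2) = 17/7. Minimum is 17/7 at row 4 (s_4 leaves); pivot element 7/2.
Divide row 4 by 7/2; eliminate column c from the other rows.
Row 3 update in column b: 1 − 2·(-5/7) = 17/7.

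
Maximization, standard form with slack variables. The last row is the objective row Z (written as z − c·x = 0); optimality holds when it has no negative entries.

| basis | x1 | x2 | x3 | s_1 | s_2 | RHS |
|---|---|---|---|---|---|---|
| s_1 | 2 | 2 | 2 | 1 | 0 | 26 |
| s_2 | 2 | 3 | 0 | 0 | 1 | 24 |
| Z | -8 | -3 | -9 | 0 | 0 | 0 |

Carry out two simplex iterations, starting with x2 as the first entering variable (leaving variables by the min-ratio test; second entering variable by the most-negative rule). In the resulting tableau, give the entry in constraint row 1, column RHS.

Ratio test on column x2 — row 1: 26/2 = 13; row 2: 24/3 = 8. Minimum is 8 at row 2 (s_2 leaves); pivot element 3.
Divide row 2 by 3; eliminate column x2 from the other rows.
Second iteration: most negative Z-row entry is -9 in column x3, so x3 enters.
Ratio test on column x3 — row 1: 10/2 = 5; row 2: entry 0 ≤ 0. Minimum is 5 at row 1 (s_1 leaves); pivot element 2.
Divide row 1 by 2; eliminate column x3 from the other rows.
After both pivots, the entry at constraint row 1, column RHS is 5.

5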